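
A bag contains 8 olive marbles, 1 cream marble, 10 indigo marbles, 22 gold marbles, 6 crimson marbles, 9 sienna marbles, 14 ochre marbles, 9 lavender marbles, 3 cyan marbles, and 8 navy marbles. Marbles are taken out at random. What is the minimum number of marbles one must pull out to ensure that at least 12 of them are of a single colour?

Pigeonhole: put each drawn marble into a box by colour. The largest draw with every box below 12 takes min(count, 11) from each colour; colours with fewer than 11 contribute all they have.
Σ min(cᵢ, 11) = 8 + 1 + 10 + 11 + 6 + 9 + 11 + 9 + 3 + 8 = 76.
Draw number 76 + 1 = 77 must push one box to 12.

77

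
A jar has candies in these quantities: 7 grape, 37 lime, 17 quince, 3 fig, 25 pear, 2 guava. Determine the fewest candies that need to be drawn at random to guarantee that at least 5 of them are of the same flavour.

An adversary could hand out at most 4 candies per flavour (fig, guava run out sooner): 4 + 4 + 4 + 3 + 4 + 2 = 21 candies and still no flavour has 5.
One more candy lands in a flavour already at 4, so 22 draws are enough and 21 are not.

22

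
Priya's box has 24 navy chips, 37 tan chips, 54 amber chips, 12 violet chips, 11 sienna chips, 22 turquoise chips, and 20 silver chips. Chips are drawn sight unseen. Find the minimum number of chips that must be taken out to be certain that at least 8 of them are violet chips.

In the worst case for collecting violet chips, every non-violet chip comes out first.
There are 24 + 37 + 54 + 11 + 22 + 20 = 168 non-violet chips altogether.
After those, each further chip must be violet, so 168 + 8 = 176 draws guarantee 8 violet chips.

176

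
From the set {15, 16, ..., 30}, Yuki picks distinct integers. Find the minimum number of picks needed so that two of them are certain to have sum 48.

11

A set avoiding the sum 48 can contain at most one of each pair {x, 48−x}, plus the 4 elements whose complement lies outside the range or equal to its own complement.
The integers 15, …, 24 (10 of them) are such a set: any two sum to at least 15+16 = 31 and at most 23+24 = 47 < 48.
Any 11th integer completes one of the 6 pairs, so 11 choices force a sum of 48.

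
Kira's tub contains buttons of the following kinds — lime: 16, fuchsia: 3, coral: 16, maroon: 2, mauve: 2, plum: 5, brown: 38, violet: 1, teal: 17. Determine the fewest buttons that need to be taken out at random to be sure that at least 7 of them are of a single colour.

An adversary could hand out at most 6 buttons per colour (5 colours run out sooner): 6 + 3 + 6 + 2 + 2 + 5 + 6 + 1 + 6 = 37 buttons and still no colour has 7.
One more button lands in a colour already at 6, so 38 draws are enough and 37 are not.

38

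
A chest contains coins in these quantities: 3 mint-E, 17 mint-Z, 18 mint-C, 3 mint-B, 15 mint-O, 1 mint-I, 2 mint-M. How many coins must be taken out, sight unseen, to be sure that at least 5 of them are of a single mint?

An adversary could hand out at most 4 coins per mint (4 mints run out sooner): 3 + 4 + 4 + 3 + 4 + 1 + 2 = 21 coins and still no mint has 5.
One more coin lands in a mint already at 4, so 22 draws are enough and 21 are not.

22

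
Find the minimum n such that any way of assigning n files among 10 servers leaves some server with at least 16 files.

151

With 150 files one could put exactly 15 in each of the 10 servers, and no server would reach 16.
One more file must land in a server that already has 15, giving it 16.
So 10 × 15 + 1 = 151 files are required.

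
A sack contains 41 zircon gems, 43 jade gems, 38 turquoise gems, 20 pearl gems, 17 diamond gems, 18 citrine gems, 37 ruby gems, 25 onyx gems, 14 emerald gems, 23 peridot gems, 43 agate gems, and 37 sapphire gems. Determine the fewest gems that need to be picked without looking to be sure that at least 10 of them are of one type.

Pigeonhole: put each drawn gem into a box by type. The largest draw with every box below 10 takes min(count, 9) from each type.
Σ min(cᵢ, 9) = 9 + 9 + 9 + 9 + 9 + 9 + 9 + 9 + 9 + 9 + 9 + 9 = 108.
Draw number 108 + 1 = 109 must push one box to 10.

109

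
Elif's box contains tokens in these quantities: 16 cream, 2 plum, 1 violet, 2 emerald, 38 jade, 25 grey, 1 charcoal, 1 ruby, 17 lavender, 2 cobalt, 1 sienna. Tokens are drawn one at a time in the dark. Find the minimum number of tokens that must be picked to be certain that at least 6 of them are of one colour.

31

By pigeonhole, put each drawn token into a box by colour. The largest draw with every box below 6 takes min(count, 5) from each colour; colours with fewer than 5 contribute all they have.
Σ min(cᵢ, 5) = 5 + 2 + 1 + 2 + 5 + 5 + 1 + 1 + 5 + 2 + 1 = 30.
Draw number 30 + 1 = 31 must push one box to 6.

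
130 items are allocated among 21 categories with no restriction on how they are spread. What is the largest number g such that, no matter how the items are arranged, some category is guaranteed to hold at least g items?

7

The 21 categories are the holes and the 130 items are the pigeons.
If every category held at most 6 items, the total would be at most 21 × 6 = 126, which is less than 130.
So some category holds at least ⌈130/21⌉ = 7 items.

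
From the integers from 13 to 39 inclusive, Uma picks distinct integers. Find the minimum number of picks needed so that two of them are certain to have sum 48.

17

Two chosen integers sum to 48 exactly when both halves of some pair {x, 48−x} with 13 ≤ x ≤ 48−x ≤ 35 are chosen — 11 such pairs.
The remaining 5 elements (those with no distinct partner in range) can never complete a 48-sum, so the worst case takes all of them and one from each pair: 5 + 11 = 16.
Pigeonhole: the 17th integer has to be the second member of some pair, so 16 + 1 = 17.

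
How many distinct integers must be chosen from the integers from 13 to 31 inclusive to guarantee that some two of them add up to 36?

Two chosen integers sum to 36 exactly when both halves of some pair {x, 36−x} with 13 ≤ x ≤ 36−x ≤ 23 are chosen — 5 such pairs.
The remaining 9 elements (those with no distinct partner in range) can never complete a 36-sum, so the worst case takes all of them and one from each pair: 9 + 5 = 14.
The 15th integer has to be the second member of some pair, so 14 + 1 = 15.

15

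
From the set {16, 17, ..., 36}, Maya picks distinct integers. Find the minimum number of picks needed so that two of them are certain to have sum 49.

13

Two chosen integers sum to 49 exactly when both halves of some pair {x, 49−x} with 16 ≤ x ≤ 49−x ≤ 33 are chosen — 9 such pairs.
The remaining 3 elements (those with no distinct partner in range) can never complete a 49-sum, so the worst case takes all of them and one from each pair: 3 + 9 = 12.
By pigeonhole, the 13th integer has to be the second member of some pair, so 12 + 1 = 13.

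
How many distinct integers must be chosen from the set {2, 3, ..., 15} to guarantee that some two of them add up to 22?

A set avoiding the sum 22 can contain at most one of each pair {x, 22−x}, plus the 6 elements whose complement lies outside the range or equal to its own complement.
The integers 2, …, 11 (10 of them) are such a set: any two sum to at least 2+3 = 5 and at most 10+11 = 21 < 22.
Any 11th integer completes one of the 4 pairs, so 11 choices force a sum of 22.

11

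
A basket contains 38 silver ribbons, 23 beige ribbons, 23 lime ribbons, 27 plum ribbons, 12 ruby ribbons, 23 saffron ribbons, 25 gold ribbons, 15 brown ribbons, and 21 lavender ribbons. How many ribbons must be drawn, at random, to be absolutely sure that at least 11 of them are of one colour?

91

Put each drawn ribbon into a box by colour. The largest draw with every box below 11 takes min(count, 10) from each colour.
Σ min(cᵢ, 10) = 10 + 10 + 10 + 10 + 10 + 10 + 10 + 10 + 10 = 90.
Draw number 90 + 1 = 91 must push one box to 11.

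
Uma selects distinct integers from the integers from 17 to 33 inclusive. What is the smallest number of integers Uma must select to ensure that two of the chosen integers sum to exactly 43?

A set avoiding the sum 43 can contain at most one of each pair {x, 43−x}, plus the 7 elements whose complement lies outside the range.
The integers 22, …, 33 (12 of them) are such a set: any two sum to at least 22+23 = 45 > 43.
Pigeonhole: any 13th integer completes one of the 5 pairs, so 13 choices force a sum of 43.

13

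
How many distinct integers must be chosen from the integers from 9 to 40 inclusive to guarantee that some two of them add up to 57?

A set avoiding the sum 57 can contain at most one of each pair {x, 57−x}, plus the 8 elements whose complement lies outside the range.
The integers 9, …, 28 (20 of them) are such a set: any two sum to at least 9+10 = 19 and at most 27+28 = 55 < 57.
Any 21st integer completes one of the 12 pairs, so 21 choices force a sum of 57.

21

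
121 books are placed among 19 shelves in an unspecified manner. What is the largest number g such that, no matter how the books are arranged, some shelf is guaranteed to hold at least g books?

7

By pigeonhole, the 19 shelves are the holes and the 121 books are the pigeons.
If every shelf held at most 6 books, the total would be at most 19 × 6 = 114, which is less than 121.
So some shelf holds at least ⌈121/19⌉ = 7 books.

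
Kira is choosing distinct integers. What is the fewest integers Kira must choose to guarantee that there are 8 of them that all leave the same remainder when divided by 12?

By the pigeonhole principle, the 12 residue classes mod 12 are the pigeonholes.
With 84 integers one could put 7 in each residue class and have no class reach 8.
The 85th integer pushes some class to 8, so 12·7 + 1 = 85.

85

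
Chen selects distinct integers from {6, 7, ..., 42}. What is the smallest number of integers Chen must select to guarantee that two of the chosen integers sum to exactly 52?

22

Group the elements by complementary pair {x, 52−x}: {10,42}, {11,41}, {12,40}, …, giving 16 two-element pairs; the single value 26 (it cannot pair with itself since the integers are distinct); and 4 integers whose partner 52−x falls outside [6,42].
Treating each of those 21 groups as a pigeonhole, one can pick one integer per group — 21 integers — with no two summing to 52.
The 22nd integer lands in an occupied pair, forcing a sum of 52.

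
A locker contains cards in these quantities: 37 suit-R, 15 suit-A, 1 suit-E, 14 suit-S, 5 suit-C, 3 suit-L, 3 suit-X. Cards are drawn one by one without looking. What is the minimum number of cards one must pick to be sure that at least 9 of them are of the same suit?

37

By pigeonhole, put each drawn card into a box by suit. The largest draw with every box below 9 takes min(count, 8) from each suit; suits with fewer than 8 contribute all they have.
Σ min(cᵢ, 8) = 8 + 8 + 1 + 8 + 5 + 3 + 3 = 36.
Draw number 36 + 1 = 37 must push one box to 9.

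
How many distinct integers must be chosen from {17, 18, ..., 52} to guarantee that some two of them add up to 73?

21

A set avoiding the sum 73 can contain at most one of each pair {x, 73−x}, plus the 4 elements whose complement lies outside the range.
The integers 17, …, 36 (20 of them) are such a set: any two sum to at least 17+18 = 35 and at most 35+36 = 71 < 73.
Any 21st integer completes one of the 16 pairs, so 21 choices force a sum of 73.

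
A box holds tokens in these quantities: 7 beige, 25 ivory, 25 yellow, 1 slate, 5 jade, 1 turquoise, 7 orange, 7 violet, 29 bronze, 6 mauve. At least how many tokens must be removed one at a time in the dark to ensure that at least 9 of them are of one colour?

An adversary could hand out at most 8 tokens per colour (7 colours run out sooner): 7 + 8 + 8 + 1 + 5 + 1 + 7 + 7 + 8 + 6 = 58 tokens and still no colour has 9.
By pigeonhole, one more token lands in a colour already at 8, so 59 draws are enough and 58 are not.

59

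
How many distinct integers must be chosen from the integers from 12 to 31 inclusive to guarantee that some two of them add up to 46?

Two chosen integers sum to 46 exactly when both halves of some pair {x, 46−x} with 15 ≤ x ≤ 46−x ≤ 31 are chosen — 8 such pairs.
The remaining 4 elements (those with no distinct partner in range) can never complete a 46-sum, so the worst case takes all of them and one from each pair: 4 + 8 = 12.
The 13th integer has to be the second member of some pair, so 12 + 1 = 13.

13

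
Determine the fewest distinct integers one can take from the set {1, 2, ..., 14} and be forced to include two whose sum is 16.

A set avoiding the sum 16 can contain at most one of each pair {x, 16−x}, plus the 2 elements whose complement lies outside the range or equal to its own complement.
The integers 1, …, 8 (8 of them) are such a set: any two sum to at least 1+2 = 3 and at most 7+8 = 15 < 16.
By the pigeonhole principle, any 9th integer completes one of the 6 pairs, so 9 choices force a sum of 16.

9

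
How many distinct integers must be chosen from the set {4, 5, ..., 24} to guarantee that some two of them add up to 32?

Two chosen integers sum to 32 exactly when both halves of some pair {x, 32−x} with 8 ≤ x ≤ 32−x ≤ 24 are chosen — 8 such pairs.
The remaining 5 elements (those with no distinct partner in range) can never complete a 32-sum, so the worst case takes all of them and one from each pair: 5 + 8 = 13.
The 14th integer has to be the second member of some pair, so 13 + 1 = 14.

14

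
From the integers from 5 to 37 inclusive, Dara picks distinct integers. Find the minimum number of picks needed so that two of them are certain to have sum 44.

Group the elements by complementary pair {x, 44−x}: {7,37}, {8,36}, {9,35}, …, giving 15 two-element pairs, the single value 22 (it cannot pair with itself since the integers are distinct), and 2 integers whose partner 44−x falls outside [5,37].
By pigeonhole, treating each of those 18 groups as a pigeonhole, one can pick one integer per group — 18 integers — with no two summing to 44.
The 19th integer lands in an occupied pair, forcing a sum of 44.

19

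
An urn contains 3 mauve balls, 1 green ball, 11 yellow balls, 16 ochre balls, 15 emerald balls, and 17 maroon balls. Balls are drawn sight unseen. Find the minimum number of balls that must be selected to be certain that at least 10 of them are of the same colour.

An adversary could hand out at most 9 balls per colour (mauve, green run out sooner): 3 + 1 + 9 + 9 + 9 + 9 = 40 balls and still no colour has 10.
One more ball lands in a colour already at 9, so 41 draws are enough and 40 are not.

41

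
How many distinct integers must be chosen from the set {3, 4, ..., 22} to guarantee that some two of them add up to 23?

12

A set avoiding the sum 23 can contain at most one of each pair {x, 23−x}, plus the 2 elements whose complement lies outside the range.
The integers 12, …, 22 (11 of them) are such a set: any two sum to at least 12+13 = 25 > 23.
By the pigeonhole principle, any 12th integer completes one of the 9 pairs, so 12 choices force a sum of 23.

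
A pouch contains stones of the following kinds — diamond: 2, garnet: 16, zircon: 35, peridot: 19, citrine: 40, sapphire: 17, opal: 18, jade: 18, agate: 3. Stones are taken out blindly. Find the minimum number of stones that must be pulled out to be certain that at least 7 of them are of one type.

By pigeonhole, the 9 types are the holes; the stones drawn are the pigeons.
To avoid 7 of any one type, the worst case takes at most 6 of each type, or every stone of a type that has fewer than 6.
That gives 2 + 6 + 6 + 6 + 6 + 6 + 6 + 6 + 3 = 47 stones with no type reaching 7.
The next stone forces some type to 7, so 47 + 1 = 48.

48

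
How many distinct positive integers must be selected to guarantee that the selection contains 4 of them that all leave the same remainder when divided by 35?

106

By the pigeonhole principle, the 35 residue classes mod 35 are the pigeonholes.
With 105 integers one could put 3 in each residue class and have no class reach 4.
The 106th integer pushes some class to 4, so 35·3 + 1 = 106.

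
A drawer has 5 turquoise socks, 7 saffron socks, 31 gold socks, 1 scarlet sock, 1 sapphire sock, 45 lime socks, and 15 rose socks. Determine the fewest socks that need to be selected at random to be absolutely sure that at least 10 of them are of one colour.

42

By the pigeonhole principle, put each drawn sock into a box by colour. The largest draw with every box below 10 takes min(count, 9) from each colour; colours with fewer than 9 contribute all they have.
Σ min(cᵢ, 9) = 5 + 7 + 9 + 1 + 1 + 9 + 9 = 41.
Draw number 41 + 1 = 42 must push one box to 10.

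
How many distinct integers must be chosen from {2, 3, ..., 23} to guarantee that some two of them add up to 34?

Two chosen integers sum to 34 exactly when both halves of some pair {x, 34−x} with 11 ≤ x ≤ 34−x ≤ 23 are chosen — 6 such pairs.
The remaining 10 elements (those with no distinct partner in range) can never complete a 34-sum, so the worst case takes all of them and one from each pair: 10 + 6 = 16.
By the pigeonhole principle, the 17th integer has to be the second member of some pair, so 16 + 1 = 17.

17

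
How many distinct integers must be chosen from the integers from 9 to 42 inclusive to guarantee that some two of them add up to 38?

25

Group the elements by complementary pair {x, 38−x}: {9,29}, {10,28}, {11,27}, …, giving 10 two-element pairs, the single value 19 (it cannot pair with itself since the integers are distinct), and 13 integers whose partner 38−x falls outside [9,42].
Pigeonhole: treating each of those 24 groups as a pigeonhole, one can pick one integer per group — 24 integers — with no two summing to 38.
The 25th integer lands in an occupied pair, forcing a sum of 38.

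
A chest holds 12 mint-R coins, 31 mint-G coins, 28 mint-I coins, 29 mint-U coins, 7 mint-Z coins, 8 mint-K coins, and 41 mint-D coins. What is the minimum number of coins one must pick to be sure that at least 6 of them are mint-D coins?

In the worst case for collecting mint-D coins, every non-mint-D coin comes out first.
There are 12 + 31 + 28 + 29 + 7 + 8 = 115 non-mint-D coins altogether.
After those, each further coin must be mint-D, so 115 + 6 = 121 draws guarantee 6 mint-D coins.

121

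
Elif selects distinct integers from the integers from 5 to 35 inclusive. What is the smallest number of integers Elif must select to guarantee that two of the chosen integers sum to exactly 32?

A set avoiding the sum 32 can contain at most one of each pair {x, 32−x}, plus the 9 elements whose complement lies outside the range or equal to its own complement.
The integers 16, …, 35 (20 of them) are such a set: any two sum to at least 16+17 = 33 > 32.
Any 21st integer completes one of the 11 pairs, so 21 choices force a sum of 32.

21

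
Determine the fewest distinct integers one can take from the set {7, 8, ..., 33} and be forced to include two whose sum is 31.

19

A set avoiding the sum 31 can contain at most one of each pair {x, 31−x}, plus the 9 elements whose complement lies outside the range.
The integers 16, …, 33 (18 of them) are such a set: any two sum to at least 16+17 = 33 > 31.
By pigeonhole, any 19th integer completes one of the 9 pairs, so 19 choices force a sum of 31.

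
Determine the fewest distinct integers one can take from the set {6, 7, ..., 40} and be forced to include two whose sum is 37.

Group the elements by complementary pair {x, 37−x}: {6,31}, {7,30}, {8,29}, …, giving 13 two-element pairs and 9 integers whose partner 37−x falls outside [6,40].
By the pigeonhole principle, treating each of those 22 groups as a pigeonhole, one can pick one integer per group — 22 integers — with no two summing to 37.
The 23rd integer lands in an occupied pair, forcing a sum of 37.

23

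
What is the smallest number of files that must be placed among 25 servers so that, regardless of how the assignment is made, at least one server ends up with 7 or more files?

151

With 150 files one could put exactly 6 in each of the 25 servers, and no server would reach 7.
One more file must land in a server that already has 6, giving it 7.
So 25 × 6 + 1 = 151 files are required.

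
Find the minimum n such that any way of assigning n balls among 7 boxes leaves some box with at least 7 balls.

43

With 42 balls one could put exactly 6 in each of the 7 boxes, and no box would reach 7.
By the pigeonhole principle, one more ball must land in a box that already has 6, giving it 7.
So 7 × 6 + 1 = 43 balls are required.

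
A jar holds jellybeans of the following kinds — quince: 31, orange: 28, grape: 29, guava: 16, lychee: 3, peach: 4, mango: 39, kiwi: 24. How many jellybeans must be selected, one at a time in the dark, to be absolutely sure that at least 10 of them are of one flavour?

Put each drawn jellybean into a box by flavour. The largest draw with every box below 10 takes min(count, 9) from each flavour; flavours with fewer than 9 contribute all they have.
Σ min(cᵢ, 9) = 9 + 9 + 9 + 9 + 3 + 4 + 9 + 9 = 61.
Draw number 61 + 1 = 62 must push one box to 10.

62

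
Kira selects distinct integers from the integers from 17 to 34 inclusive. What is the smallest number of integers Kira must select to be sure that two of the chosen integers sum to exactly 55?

A set avoiding the sum 55 can contain at most one of each pair {x, 55−x}, plus the 4 elements whose complement lies outside the range.
The integers 17, …, 27 (11 of them) are such a set: any two sum to at least 17+18 = 35 and at most 26+27 = 53 < 55.
By the pigeonhole principle, any 12th integer completes one of the 7 pairs, so 12 choices force a sum of 55.

12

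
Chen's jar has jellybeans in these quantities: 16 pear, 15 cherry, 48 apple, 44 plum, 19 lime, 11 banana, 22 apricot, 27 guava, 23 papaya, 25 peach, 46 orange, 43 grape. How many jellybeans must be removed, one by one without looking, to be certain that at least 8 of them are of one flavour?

85

Pigeonhole: put each drawn jellybean into a box by flavour. The largest draw with every box below 8 takes min(count, 7) from each flavour.
Σ min(cᵢ, 7) = 7 + 7 + 7 + 7 + 7 + 7 + 7 + 7 + 7 + 7 + 7 + 7 = 84.
Draw number 84 + 1 = 85 must push one box to 8.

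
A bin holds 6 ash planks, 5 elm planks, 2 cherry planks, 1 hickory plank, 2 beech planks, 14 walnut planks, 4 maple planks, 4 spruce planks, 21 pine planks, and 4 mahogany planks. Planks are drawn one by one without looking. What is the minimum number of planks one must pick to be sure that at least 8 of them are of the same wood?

An adversary could hand out at most 7 planks per wood (8 woods run out sooner): 6 + 5 + 2 + 1 + 2 + 7 + 4 + 4 + 7 + 4 = 42 planks and still no wood has 8.
One more plank lands in a wood already at 7, so 43 draws are enough and 42 are not.

43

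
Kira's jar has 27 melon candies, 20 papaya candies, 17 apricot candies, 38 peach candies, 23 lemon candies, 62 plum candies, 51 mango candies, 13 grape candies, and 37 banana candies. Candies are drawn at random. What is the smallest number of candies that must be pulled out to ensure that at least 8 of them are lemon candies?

273

In the worst case for collecting lemon candies, every non-lemon candy comes out first.
There are 27 + 20 + 17 + 38 + 62 + 51 + 13 + 37 = 265 non-lemon candies altogether.
After those, each further candy must be lemon, so 265 + 8 = 273 draws guarantee 8 lemon candies.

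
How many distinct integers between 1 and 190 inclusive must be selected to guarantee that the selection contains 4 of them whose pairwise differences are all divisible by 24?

73

Integers whose pairwise differences are multiples of 24 are exactly those sharing a remainder mod 24. By pigeonhole, the 24 residue classes mod 24 are the pigeonholes.
With 72 integers one could put 3 in each residue class and have no class reach 4.
The 73rd integer pushes some class to 4, so 24·3 + 1 = 73.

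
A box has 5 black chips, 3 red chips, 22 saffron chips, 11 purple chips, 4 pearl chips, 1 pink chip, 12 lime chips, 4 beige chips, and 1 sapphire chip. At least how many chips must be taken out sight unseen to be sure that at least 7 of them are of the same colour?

An adversary could hand out at most 6 chips per colour (6 colours run out sooner): 5 + 3 + 6 + 6 + 4 + 1 + 6 + 4 + 1 = 36 chips and still no colour has 7.
By pigeonhole, one more chip lands in a colour already at 6, so 37 draws are enough and 36 are not.

37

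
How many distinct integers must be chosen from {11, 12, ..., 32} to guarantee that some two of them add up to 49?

Group the elements by complementary pair {x, 49−x}: {17,32}, {18,31}, {19,30}, …, giving 8 two-element pairs and 6 integers whose partner 49−x falls outside [11,32].
Treating each of those 14 groups as a pigeonhole, one can pick one integer per group — 14 integers — with no two summing to 49.
The 15th integer lands in an occupied pair, forcing a sum of 49.

15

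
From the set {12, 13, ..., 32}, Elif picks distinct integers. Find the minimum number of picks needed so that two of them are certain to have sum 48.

14

Two chosen integers sum to 48 exactly when both halves of some pair {x, 48−x} with 16 ≤ x ≤ 48−x ≤ 32 are chosen — 8 such pairs.
The remaining 5 elements (those with no distinct partner in range) can never complete a 48-sum, so the worst case takes all of them and one from each pair: 5 + 8 = 13.
The 14th integer has to be the second member of some pair, so 13 + 1 = 14.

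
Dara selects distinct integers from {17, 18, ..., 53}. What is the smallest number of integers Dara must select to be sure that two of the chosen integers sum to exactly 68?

21

Two chosen integers sum to 68 exactly when both halves of some pair {x, 68−x} with 17 ≤ x ≤ 68−x ≤ 51 are chosen — 17 such pairs.
The remaining 3 elements (those with no distinct partner in range) can never complete a 68-sum, so the worst case takes all of them and one from each pair: 3 + 17 = 20.
By pigeonhole, the 21st integer has to be the second member of some pair, so 20 + 1 = 21.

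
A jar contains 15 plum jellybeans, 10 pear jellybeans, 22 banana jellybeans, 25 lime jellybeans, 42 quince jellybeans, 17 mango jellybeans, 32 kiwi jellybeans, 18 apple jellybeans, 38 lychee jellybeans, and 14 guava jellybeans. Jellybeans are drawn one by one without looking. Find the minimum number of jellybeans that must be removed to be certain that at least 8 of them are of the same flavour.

An adversary could hand out at most 7 jellybeans per flavour: 7 + 7 + 7 + 7 + 7 + 7 + 7 + 7 + 7 + 7 = 70 jellybeans and still no flavour has 8.
One more jellybean lands in a flavour already at 7, so 71 draws are enough and 70 are not.

71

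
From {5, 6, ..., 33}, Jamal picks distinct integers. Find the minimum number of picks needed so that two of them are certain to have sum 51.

22

Group the elements by complementary pair {x, 51−x}: {18,33}, {19,32}, {20,31}, …, giving 8 two-element pairs and 13 integers whose partner 51−x falls outside [5,33].
By pigeonhole, treating each of those 21 groups as a pigeonhole, one can pick one integer per group — 21 integers — with no two summing to 51.
The 22nd integer lands in an occupied pair, forcing a sum of 51.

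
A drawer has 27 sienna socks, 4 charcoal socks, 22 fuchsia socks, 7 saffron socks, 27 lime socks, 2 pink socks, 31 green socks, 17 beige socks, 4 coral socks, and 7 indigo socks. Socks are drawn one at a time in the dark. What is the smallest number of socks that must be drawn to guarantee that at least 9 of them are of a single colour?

An adversary could hand out at most 8 socks per colour (5 colours run out sooner): 8 + 4 + 8 + 7 + 8 + 2 + 8 + 8 + 4 + 7 = 64 socks and still no colour has 9.
One more sock lands in a colour already at 8, so 65 draws are enough and 64 are not.

65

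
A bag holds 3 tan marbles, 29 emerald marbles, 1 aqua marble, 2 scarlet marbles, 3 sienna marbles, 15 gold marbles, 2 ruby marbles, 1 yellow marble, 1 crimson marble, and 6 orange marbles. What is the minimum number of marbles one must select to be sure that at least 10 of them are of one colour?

38

The 10 colours are the holes; the marbles drawn are the pigeons.
To avoid 10 of any one colour, the worst case takes at most 9 of each colour, or every marble of a colour that has fewer than 9.
That gives 3 + 9 + 1 + 2 + 3 + 9 + 2 + 1 + 1 + 6 = 37 marbles with no colour reaching 10.
The next marble forces some colour to 10, so 37 + 1 = 38.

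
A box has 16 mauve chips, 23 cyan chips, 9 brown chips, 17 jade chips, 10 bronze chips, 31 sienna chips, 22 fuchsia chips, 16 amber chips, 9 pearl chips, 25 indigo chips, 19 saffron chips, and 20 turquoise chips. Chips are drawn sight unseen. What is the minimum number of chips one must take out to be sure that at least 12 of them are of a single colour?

By pigeonhole, the 12 colours are the holes; the chips drawn are the pigeons.
To avoid 12 of any one colour, the worst case takes at most 11 of each colour, or every chip of a colour that has fewer than 11.
That gives 11 + 11 + 9 + 11 + 10 + 11 + 11 + 11 + 9 + 11 + 11 + 11 = 127 chips with no colour reaching 12.
The next chip forces some colour to 12, so 127 + 1 = 128.

128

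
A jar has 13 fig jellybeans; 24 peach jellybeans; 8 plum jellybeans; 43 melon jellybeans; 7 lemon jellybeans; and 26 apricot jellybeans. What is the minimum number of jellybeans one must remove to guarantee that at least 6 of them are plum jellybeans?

119

In the worst case for collecting plum jellybeans, every non-plum jellybean comes out first.
There are 13 + 24 + 43 + 7 + 26 = 113 non-plum jellybeans altogether.
After those, each further jellybean must be plum, so 113 + 6 = 119 draws guarantee 6 plum jellybeans.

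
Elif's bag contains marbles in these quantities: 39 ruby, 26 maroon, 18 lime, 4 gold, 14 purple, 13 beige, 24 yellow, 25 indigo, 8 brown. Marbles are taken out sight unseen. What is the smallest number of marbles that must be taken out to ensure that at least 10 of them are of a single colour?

An adversary could hand out at most 9 marbles per colour (gold, brown run out sooner): 9 + 9 + 9 + 4 + 9 + 9 + 9 + 9 + 8 = 75 marbles and still no colour has 10.
One more marble lands in a colour already at 9, so 76 draws are enough and 75 are not.

76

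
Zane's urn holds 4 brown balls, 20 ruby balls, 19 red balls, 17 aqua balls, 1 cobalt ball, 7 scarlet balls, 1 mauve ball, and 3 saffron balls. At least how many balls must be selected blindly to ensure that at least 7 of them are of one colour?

By pigeonhole, the 8 colours are the holes; the balls drawn are the pigeons.
To avoid 7 of any one colour, the worst case takes at most 6 of each colour, or every ball of a colour that has fewer than 6.
That gives 4 + 6 + 6 + 6 + 1 + 6 + 1 + 3 = 33 balls with no colour reaching 7.
The next ball forces some colour to 7, so 33 + 1 = 34.

34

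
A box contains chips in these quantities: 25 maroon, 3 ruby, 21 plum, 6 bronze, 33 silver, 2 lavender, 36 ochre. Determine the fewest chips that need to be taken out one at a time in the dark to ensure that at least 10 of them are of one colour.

48

Pigeonhole: put each drawn chip into a box by colour. The largest draw with every box below 10 takes min(count, 9) from each colour; colours with fewer than 9 contribute all they have.
Σ min(cᵢ, 9) = 9 + 3 + 9 + 6 + 9 + 2 + 9 = 47.
Draw number 47 + 1 = 48 must push one box to 10.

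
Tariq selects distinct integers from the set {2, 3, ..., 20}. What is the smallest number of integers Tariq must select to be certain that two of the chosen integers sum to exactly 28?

14

Two chosen integers sum to 28 exactly when both halves of some pair {x, 28−x} with 8 ≤ x ≤ 28−x ≤ 20 are chosen — 6 such pairs.
The remaining 7 elements (those with no distinct partner in range) can never complete a 28-sum, so the worst case takes all of them and one from each pair: 7 + 6 = 13.
By pigeonhole, the 14th integer has to be the second member of some pair, so 13 + 1 = 14.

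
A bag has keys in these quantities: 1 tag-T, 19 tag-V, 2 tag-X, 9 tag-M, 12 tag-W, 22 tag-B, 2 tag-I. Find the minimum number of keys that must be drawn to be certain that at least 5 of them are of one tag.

By pigeonhole, the 7 tags are the holes; the keys drawn are the pigeons.
To avoid 5 of any one tag, the worst case takes at most 4 of each tag, or every key of a tag that has fewer than 4.
That gives 1 + 4 + 2 + 4 + 4 + 4 + 2 = 21 keys with no tag reaching 5.
The next key forces some tag to 5, so 21 + 1 = 22.

22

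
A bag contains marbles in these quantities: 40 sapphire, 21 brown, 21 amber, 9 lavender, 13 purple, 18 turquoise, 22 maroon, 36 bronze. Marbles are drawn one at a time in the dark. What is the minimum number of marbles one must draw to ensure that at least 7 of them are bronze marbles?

In the worst case for collecting bronze marbles, every non-bronze marble comes out first.
There are 40 + 21 + 21 + 9 + 13 + 18 + 22 = 144 non-bronze marbles altogether.
After those, each further marble must be bronze, so 144 + 7 = 151 draws guarantee 7 bronze marbles.

151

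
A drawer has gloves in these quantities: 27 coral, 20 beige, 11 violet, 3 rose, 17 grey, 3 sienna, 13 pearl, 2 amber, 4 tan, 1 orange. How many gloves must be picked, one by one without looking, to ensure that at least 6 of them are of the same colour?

39

The 10 colours are the holes; the gloves drawn are the pigeons.
To avoid 6 of any one colour, the worst case takes at most 5 of each colour, or every glove of a colour that has fewer than 5.
That gives 5 + 5 + 5 + 3 + 5 + 3 + 5 + 2 + 4 + 1 = 38 gloves with no colour reaching 6.
The next glove forces some colour to 6, so 38 + 1 = 39.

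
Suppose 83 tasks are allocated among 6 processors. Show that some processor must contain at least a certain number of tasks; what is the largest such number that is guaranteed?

The 6 processors are the holes and the 83 tasks are the pigeons.
If every processor held at most 13 tasks, the total would be at most 6 × 13 = 78, which is less than 83.
So some processor holds at least ⌈83/6⌉ = 14 tasks.

14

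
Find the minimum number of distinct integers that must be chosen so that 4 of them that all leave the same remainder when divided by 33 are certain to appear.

100

Pigeonhole: the 33 residue classes mod 33 are the pigeonholes.
With 99 integers one could put 3 in each residue class and have no class reach 4.
The 100th integer pushes some class to 4, so 33·3 + 1 = 100.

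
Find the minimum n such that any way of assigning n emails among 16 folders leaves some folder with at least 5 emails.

65

With 64 emails one could put exactly 4 in each of the 16 folders, and no folder would reach 5.
By the pigeonhole principle, one more email must land in a folder that already has 4, giving it 5.
So 16 × 4 + 1 = 65 emails are required.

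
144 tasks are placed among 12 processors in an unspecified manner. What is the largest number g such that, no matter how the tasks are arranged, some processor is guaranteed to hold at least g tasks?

12

By the pigeonhole principle, the 12 processors are the holes and the 144 tasks are the pigeons.
If every processor held at most 11 tasks, the total would be at most 12 × 11 = 132, which is less than 144.
So some processor holds at least ⌈144/12⌉ = 12 tasks.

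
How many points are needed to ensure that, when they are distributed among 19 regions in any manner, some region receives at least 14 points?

248

With 247 points one could put exactly 13 in each of the 19 regions, and no region would reach 14.
By the pigeonhole principle, one more point must land in a region that already has 13, giving it 14.
So 19 × 13 + 1 = 248 points are required.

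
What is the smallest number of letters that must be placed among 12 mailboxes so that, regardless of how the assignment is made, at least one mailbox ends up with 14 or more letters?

157

With 156 letters one could put exactly 13 in each of the 12 mailboxes, and no mailbox would reach 14.
By pigeonhole, one more letter must land in a mailbox that already has 13, giving it 14.
So 12 × 13 + 1 = 157 letters are required.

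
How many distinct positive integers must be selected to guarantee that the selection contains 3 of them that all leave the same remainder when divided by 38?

The 38 residue classes mod 38 are the pigeonholes.
With 76 integers one could put 2 in each residue class and have no class reach 3.
The 77th integer pushes some class to 3, so 38·2 + 1 = 77.

77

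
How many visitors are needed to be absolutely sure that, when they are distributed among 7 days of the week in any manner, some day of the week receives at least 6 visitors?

With 35 visitors one could put exactly 5 in each of the 7 days of the week, and no day of the week would reach 6.
By pigeonhole, one more visitor must land in a day of the week that already has 5, giving it 6.
So 7 × 5 + 1 = 36 visitors are required.

36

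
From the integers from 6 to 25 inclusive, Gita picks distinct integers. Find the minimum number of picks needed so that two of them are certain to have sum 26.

14

A set avoiding the sum 26 can contain at most one of each pair {x, 26−x}, plus the 6 elements whose complement lies outside the range or equal to its own complement.
The integers 13, …, 25 (13 of them) are such a set: any two sum to at least 13+14 = 27 > 26.
By the pigeonhole principle, any 14th integer completes one of the 7 pairs, so 14 choices force a sum of 26.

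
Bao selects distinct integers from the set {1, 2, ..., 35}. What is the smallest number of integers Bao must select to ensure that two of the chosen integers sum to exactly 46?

A set avoiding the sum 46 can contain at most one of each pair {x, 46−x}, plus the 11 elements whose complement lies outside the range or equal to its own complement.
The integers 1, …, 23 (23 of them) are such a set: any two sum to at least 1+2 = 3 and at most 22+23 = 45 < 46.
By the pigeonhole principle, any 24th integer completes one of the 12 pairs, so 24 choices force a sum of 46.

24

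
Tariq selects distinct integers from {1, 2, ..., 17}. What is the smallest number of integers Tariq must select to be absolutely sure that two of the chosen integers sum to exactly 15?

Two chosen integers sum to 15 exactly when both halves of some pair {x, 15−x} with 1 ≤ x ≤ 15−x ≤ 14 are chosen — 7 such pairs.
The remaining 3 elements (those with no distinct partner in range) can never complete a 15-sum, so the worst case takes all of them and one from each pair: 3 + 7 = 10.
By pigeonhole, the 11th integer has to be the second member of some pair, so 10 + 1 = 11.

11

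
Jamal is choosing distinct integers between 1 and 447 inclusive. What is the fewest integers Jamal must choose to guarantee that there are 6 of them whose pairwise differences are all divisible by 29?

146

Integers whose pairwise differences are multiples of 29 are exactly those sharing a remainder mod 29. Pigeonhole: the 29 residue classes mod 29 are the pigeonholes.
With 145 integers one could put 5 in each residue class and have no class reach 6.
The 146th integer pushes some class to 6, so 29·5 + 1 = 146.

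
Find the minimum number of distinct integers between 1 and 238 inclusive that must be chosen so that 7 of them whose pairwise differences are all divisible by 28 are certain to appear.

Integers whose pairwise differences are multiples of 28 are exactly those sharing a remainder mod 28. The 28 residue classes mod 28 are the pigeonholes.
With 168 integers one could put 6 in each residue class and have no class reach 7.
The 169th integer pushes some class to 7, so 28·6 + 1 = 169.

169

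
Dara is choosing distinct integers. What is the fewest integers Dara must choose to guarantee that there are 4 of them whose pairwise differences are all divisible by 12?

Integers whose pairwise differences are multiples of 12 are exactly those sharing a remainder mod 12. The 12 residue classes mod 12 are the pigeonholes.
With 36 integers one could put 3 in each residue class and have no class reach 4.
The 37th integer pushes some class to 4, so 12·3 + 1 = 37.

37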